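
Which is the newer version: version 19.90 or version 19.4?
version 19.90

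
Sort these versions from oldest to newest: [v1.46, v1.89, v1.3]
[v1.3, v1.46, v1.89]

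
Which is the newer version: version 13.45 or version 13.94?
version 13.94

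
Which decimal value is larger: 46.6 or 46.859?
46.859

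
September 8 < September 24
True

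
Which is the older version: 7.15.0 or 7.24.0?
7.15.0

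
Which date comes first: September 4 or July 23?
July 23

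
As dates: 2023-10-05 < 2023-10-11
True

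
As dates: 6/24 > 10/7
False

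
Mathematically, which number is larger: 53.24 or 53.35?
53.35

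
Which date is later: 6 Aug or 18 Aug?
18 Aug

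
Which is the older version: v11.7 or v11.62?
v11.7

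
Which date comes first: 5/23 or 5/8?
5/8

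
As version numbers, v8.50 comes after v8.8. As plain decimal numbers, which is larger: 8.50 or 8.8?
8.8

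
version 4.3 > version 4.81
False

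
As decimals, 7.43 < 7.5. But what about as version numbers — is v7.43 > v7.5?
True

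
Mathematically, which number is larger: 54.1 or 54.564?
54.564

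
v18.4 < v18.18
True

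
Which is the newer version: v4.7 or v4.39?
v4.39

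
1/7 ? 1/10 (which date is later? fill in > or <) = <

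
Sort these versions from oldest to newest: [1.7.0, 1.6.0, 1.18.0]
[1.6.0, 1.7.0, 1.18.0]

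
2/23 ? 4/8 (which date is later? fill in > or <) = <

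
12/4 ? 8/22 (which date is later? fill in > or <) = >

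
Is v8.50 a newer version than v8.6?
Yes. Version numbers are compared segment by segment as integers, not as decimals: minor version 50 > 6, so v8.50 > v8.6 (even though the decimal 8.50 < 8.6).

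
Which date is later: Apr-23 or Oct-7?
Oct-7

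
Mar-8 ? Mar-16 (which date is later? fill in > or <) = <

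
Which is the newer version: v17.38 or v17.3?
v17.38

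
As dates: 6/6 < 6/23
True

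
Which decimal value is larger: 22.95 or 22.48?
22.95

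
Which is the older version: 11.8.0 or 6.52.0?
6.52.0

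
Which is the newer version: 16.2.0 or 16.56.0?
16.56.0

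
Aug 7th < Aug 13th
True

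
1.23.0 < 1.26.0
True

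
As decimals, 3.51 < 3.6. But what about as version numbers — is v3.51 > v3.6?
True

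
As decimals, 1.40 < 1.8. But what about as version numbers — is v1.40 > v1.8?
True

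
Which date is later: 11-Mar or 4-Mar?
11-Mar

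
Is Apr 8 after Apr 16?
No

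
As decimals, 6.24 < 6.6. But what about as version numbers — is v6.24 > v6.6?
True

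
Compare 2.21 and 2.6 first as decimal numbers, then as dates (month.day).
As decimals: 2.21 < 2.6. As dates: 2/21 is later than 2/6 (day 21 > day 6).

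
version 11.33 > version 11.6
True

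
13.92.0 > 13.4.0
True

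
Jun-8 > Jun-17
False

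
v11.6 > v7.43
True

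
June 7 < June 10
True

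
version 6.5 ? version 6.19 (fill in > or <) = <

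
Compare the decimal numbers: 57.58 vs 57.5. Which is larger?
57.58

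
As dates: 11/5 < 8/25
False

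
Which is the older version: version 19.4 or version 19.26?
version 19.4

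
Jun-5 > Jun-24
False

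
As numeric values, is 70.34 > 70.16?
True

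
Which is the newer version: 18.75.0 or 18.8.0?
18.75.0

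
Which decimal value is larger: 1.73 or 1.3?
1.73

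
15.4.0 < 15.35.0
True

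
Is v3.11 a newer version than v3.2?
Yes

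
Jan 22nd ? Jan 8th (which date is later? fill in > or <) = >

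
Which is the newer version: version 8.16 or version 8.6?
version 8.16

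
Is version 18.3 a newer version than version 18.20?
No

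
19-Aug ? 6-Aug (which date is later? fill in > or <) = >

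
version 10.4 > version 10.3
True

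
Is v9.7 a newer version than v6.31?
Yes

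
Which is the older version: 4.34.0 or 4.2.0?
4.2.0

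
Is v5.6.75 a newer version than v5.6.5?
Yes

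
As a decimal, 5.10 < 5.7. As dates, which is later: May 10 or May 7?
May 10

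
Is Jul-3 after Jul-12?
No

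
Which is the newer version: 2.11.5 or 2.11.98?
2.11.98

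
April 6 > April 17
False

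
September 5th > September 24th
False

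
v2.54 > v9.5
False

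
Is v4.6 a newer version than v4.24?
No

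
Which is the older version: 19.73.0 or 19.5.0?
19.5.0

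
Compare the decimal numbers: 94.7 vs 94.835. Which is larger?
94.835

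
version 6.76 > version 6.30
True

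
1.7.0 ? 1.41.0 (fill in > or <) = <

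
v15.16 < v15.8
False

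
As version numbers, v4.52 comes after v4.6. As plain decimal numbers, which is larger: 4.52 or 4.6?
4.6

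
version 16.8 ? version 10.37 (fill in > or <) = >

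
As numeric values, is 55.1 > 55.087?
True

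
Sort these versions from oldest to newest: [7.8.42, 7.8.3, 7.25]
[7.8.3, 7.8.42, 7.25]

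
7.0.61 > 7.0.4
True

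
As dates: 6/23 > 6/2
True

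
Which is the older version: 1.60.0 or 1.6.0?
1.6.0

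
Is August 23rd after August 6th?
Yes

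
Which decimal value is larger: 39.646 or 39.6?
39.646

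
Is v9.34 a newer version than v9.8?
Yes. Version numbers are compared segment by segment as integers, not as decimals: minor version 34 > 8, so v9.34 > v9.8 (even though the decimal 9.34 < 9.8).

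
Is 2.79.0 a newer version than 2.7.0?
Yes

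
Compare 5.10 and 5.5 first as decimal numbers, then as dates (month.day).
As decimals: 5.10 < 5.5. As dates: 5/10 is later than 5/5 (day 10 > day 5).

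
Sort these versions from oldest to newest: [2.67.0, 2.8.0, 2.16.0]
[2.8.0, 2.16.0, 2.67.0]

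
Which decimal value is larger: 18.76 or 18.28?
18.76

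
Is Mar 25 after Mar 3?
Yes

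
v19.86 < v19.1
False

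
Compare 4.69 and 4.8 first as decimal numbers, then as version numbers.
As decimals: 4.69 < 4.8. As versions: v4.69 > v4.8 (minor version 69 > 8).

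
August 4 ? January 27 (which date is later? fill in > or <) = >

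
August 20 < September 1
True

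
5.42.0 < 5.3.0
False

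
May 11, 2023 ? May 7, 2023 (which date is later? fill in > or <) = >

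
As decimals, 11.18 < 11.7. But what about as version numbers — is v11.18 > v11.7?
True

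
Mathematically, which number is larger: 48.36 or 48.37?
48.37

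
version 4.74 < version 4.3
False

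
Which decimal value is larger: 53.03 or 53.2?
53.2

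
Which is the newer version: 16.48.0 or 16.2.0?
16.48.0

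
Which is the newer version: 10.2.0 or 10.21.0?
10.21.0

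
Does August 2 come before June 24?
No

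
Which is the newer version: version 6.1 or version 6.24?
version 6.24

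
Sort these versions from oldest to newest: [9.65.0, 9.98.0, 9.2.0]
[9.2.0, 9.65.0, 9.98.0]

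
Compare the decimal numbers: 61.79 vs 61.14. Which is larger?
61.79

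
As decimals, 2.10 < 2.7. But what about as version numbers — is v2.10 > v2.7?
True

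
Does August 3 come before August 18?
Yes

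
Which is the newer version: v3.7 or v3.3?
v3.7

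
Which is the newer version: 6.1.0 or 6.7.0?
6.7.0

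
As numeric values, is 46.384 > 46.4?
False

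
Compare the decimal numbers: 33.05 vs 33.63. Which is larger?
33.63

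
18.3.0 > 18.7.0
False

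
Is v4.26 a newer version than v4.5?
Yes. Version numbers are compared segment by segment as integers, not as decimals: minor version 26 > 5, so v4.26 > v4.5 (even though the decimal 4.26 < 4.5).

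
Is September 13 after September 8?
Yes. Day 13 comes after day 8 in September — this is a date comparison, not a decimal one (the decimal 9.13 would be smaller than 9.8).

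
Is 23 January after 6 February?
No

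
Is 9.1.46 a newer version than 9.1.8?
Yes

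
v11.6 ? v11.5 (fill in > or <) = >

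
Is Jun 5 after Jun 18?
No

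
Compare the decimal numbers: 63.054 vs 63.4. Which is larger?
63.4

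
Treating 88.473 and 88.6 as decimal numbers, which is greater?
88.6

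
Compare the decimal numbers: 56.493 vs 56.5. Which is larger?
56.5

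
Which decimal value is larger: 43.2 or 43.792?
43.792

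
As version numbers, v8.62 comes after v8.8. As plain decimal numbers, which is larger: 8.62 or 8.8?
8.8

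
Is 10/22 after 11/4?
No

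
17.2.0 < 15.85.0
False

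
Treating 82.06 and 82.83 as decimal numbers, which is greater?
82.83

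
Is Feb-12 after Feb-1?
Yes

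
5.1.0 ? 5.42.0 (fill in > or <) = <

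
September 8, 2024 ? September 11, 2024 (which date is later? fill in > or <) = <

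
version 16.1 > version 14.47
True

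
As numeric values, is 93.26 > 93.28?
False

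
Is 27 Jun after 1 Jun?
Yes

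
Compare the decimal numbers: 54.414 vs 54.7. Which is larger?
54.7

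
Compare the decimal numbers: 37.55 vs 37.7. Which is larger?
37.7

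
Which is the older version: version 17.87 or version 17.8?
version 17.8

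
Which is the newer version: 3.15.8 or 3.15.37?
3.15.37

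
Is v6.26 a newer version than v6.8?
Yes. Version numbers are compared segment by segment as integers, not as decimals: minor version 26 > 8, so v6.26 > v6.8 (even though the decimal 6.26 < 6.8).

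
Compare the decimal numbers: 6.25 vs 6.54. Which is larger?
6.54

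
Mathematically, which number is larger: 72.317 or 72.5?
72.5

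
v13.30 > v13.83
False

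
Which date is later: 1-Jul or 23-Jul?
23-Jul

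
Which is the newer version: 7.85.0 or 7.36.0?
7.85.0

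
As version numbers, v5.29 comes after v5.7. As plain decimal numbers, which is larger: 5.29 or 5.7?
5.7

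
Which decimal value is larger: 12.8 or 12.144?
12.8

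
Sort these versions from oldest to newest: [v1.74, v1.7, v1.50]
[v1.7, v1.50, v1.74]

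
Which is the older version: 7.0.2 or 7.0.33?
7.0.2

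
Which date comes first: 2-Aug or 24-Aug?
2-Aug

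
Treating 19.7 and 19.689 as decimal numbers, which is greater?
19.7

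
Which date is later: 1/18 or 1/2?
1/18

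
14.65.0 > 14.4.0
True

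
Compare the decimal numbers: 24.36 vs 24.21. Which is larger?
24.36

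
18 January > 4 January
True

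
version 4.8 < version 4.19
True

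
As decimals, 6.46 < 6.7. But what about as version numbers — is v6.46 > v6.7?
True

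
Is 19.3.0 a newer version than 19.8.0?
No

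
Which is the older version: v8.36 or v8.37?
v8.36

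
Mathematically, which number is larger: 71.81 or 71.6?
71.81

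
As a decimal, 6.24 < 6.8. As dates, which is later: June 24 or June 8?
June 24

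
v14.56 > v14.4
True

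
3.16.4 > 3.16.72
False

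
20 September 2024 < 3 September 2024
False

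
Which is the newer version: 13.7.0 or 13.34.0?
13.34.0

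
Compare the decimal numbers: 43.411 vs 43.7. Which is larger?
43.7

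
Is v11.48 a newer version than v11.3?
Yes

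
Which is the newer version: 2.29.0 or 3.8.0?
3.8.0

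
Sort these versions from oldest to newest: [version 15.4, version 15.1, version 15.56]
[version 15.1, version 15.4, version 15.56]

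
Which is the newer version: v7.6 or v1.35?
v7.6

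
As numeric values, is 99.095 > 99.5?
False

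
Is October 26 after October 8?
Yes. Day 26 comes after day 8 in October — this is a date comparison, not a decimal one (the decimal 10.26 would be smaller than 10.8).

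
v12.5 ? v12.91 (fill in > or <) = <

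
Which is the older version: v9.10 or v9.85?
v9.10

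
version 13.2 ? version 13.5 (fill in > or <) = <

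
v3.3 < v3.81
True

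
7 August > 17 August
False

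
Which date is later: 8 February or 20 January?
8 February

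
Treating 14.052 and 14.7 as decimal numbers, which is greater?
14.7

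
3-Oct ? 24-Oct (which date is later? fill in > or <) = <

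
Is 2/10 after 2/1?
Yes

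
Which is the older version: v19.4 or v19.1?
v19.1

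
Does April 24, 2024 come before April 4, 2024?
No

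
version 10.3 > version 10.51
False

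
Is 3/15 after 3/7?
Yes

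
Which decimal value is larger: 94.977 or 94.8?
94.977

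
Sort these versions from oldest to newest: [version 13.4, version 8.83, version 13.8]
[version 8.83, version 13.4, version 13.8]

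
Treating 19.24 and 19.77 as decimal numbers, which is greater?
19.77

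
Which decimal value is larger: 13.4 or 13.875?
13.875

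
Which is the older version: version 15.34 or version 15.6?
version 15.6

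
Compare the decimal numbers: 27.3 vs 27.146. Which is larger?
27.3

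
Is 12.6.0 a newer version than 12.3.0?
Yes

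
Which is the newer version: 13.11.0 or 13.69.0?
13.69.0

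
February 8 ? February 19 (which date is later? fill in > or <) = <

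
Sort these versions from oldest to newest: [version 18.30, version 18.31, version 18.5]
[version 18.5, version 18.30, version 18.31]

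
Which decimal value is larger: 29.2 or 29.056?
29.2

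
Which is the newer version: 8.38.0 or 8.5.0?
8.38.0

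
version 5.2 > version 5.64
False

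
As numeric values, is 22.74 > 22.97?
False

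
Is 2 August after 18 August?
No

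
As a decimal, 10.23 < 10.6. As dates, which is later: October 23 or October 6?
October 23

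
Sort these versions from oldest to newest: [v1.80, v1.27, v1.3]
[v1.3, v1.27, v1.80]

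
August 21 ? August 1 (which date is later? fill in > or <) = >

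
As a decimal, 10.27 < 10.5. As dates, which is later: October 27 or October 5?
October 27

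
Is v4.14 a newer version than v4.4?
Yes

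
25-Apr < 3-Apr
False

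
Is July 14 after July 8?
Yes. Day 14 comes after day 8 in July — this is a date comparison, not a decimal one (the decimal 7.14 would be smaller than 7.8).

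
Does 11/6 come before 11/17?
Yes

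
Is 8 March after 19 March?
No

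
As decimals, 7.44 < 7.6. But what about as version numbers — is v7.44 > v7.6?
True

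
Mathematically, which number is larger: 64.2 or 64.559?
64.559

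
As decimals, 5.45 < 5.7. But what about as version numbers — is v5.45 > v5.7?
True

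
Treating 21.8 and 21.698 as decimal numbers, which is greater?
21.8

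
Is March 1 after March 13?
No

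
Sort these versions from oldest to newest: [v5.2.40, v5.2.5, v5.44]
[v5.2.5, v5.2.40, v5.44]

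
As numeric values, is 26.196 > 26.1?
True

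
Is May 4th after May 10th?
No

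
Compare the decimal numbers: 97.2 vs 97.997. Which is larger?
97.997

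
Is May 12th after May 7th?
Yes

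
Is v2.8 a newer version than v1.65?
Yes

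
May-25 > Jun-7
False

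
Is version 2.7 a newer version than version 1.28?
Yes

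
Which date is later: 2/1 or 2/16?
2/16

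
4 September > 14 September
False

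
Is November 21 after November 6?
Yes. Day 21 comes after day 6 in November — this is a date comparison, not a decimal one (the decimal 11.21 would be smaller than 11.6).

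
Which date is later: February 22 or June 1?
June 1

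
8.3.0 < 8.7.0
True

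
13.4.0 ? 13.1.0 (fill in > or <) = >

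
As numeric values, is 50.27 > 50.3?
False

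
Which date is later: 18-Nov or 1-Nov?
18-Nov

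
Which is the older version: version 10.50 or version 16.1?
version 10.50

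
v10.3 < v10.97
True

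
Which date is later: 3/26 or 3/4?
3/26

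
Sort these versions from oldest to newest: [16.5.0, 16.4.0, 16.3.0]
[16.3.0, 16.4.0, 16.5.0]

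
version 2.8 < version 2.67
True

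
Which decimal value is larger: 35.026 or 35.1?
35.1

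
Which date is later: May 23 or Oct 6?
Oct 6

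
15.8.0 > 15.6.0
True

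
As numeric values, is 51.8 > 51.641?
True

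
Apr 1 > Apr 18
False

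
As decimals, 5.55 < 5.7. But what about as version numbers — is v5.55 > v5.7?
True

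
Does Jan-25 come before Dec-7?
Yes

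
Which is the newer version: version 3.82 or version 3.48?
version 3.82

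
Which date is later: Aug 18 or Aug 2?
Aug 18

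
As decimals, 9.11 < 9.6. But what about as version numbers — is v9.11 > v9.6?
True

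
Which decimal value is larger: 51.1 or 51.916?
51.916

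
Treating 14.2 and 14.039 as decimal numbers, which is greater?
14.2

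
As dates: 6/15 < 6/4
False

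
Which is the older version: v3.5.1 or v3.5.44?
v3.5.1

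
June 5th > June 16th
False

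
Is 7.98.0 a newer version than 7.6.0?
Yes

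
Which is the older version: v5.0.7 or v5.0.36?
v5.0.7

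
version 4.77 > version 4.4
True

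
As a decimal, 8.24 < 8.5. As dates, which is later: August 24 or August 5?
August 24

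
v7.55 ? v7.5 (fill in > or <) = >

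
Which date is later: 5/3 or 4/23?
5/3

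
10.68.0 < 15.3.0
True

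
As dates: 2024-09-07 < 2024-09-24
True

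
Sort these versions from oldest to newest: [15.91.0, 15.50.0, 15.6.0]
[15.6.0, 15.50.0, 15.91.0]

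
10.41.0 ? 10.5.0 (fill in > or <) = >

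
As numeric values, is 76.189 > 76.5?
False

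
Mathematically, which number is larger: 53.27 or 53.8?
53.8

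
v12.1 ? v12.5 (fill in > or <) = <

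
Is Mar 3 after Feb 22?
Yes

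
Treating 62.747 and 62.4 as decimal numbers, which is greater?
62.747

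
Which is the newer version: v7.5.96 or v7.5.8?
v7.5.96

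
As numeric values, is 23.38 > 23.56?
False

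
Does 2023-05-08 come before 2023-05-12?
Yes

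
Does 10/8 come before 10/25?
Yes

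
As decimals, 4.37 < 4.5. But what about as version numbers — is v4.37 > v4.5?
True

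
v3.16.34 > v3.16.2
True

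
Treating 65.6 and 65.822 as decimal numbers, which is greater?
65.822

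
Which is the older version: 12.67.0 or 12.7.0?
12.7.0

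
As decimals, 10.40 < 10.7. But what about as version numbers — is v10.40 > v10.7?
True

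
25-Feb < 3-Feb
False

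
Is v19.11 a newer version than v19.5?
Yes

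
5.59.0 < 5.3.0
False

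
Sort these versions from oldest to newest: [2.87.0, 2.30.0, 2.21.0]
[2.21.0, 2.30.0, 2.87.0]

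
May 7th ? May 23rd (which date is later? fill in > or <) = <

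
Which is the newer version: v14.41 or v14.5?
v14.41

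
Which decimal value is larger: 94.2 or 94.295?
94.295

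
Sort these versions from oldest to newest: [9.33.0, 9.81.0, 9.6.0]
[9.6.0, 9.33.0, 9.81.0]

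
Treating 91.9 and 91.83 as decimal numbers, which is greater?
91.9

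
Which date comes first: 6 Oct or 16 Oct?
6 Oct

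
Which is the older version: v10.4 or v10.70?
v10.4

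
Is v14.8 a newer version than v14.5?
Yes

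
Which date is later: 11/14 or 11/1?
11/14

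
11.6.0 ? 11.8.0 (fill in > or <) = <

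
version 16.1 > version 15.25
True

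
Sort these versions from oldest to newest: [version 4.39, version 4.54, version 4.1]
[version 4.1, version 4.39, version 4.54]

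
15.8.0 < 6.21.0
False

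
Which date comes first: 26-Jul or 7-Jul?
7-Jul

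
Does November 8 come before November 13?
Yes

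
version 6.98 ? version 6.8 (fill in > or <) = >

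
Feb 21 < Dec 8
True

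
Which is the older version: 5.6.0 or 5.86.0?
5.6.0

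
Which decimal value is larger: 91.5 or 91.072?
91.5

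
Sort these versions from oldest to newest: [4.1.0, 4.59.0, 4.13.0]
[4.1.0, 4.13.0, 4.59.0]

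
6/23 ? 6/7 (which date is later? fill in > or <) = >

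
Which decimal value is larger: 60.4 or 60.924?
60.924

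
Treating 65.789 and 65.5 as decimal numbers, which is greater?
65.789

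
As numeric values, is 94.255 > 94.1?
True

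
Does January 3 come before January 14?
Yes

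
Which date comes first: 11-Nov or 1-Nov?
1-Nov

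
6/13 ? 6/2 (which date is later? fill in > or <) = >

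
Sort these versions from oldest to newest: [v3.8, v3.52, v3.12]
[v3.8, v3.12, v3.52]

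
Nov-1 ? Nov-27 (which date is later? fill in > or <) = <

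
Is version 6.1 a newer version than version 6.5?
No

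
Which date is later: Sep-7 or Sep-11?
Sep-11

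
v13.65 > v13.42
True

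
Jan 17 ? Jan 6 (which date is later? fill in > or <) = >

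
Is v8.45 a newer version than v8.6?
Yes. Version numbers are compared segment by segment as integers, not as decimals: minor version 45 > 6, so v8.45 > v8.6 (even though the decimal 8.45 < 8.6).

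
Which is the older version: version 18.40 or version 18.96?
version 18.40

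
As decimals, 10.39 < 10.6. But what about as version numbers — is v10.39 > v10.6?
True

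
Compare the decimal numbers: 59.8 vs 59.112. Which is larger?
59.8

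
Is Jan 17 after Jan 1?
Yes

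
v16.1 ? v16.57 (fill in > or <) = <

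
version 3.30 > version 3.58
False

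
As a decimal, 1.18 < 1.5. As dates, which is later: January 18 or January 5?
January 18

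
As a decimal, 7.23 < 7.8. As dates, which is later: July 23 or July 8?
July 23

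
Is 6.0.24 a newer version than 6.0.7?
Yes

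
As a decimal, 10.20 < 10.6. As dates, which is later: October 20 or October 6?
October 20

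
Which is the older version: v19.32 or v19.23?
v19.23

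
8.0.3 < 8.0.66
True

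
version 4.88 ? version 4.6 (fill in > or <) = >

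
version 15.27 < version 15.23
False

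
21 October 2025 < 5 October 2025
False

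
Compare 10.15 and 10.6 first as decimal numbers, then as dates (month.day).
As decimals: 10.15 < 10.6. As dates: 10/15 is later than 10/6 (day 15 > day 6).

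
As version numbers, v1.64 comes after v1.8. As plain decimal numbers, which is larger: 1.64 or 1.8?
1.8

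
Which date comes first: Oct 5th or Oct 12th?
Oct 5th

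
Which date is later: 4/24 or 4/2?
4/24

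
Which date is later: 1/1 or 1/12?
1/12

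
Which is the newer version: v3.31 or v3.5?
v3.31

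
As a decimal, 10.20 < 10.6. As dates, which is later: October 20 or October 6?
October 20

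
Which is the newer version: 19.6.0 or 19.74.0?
19.74.0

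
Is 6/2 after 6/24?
No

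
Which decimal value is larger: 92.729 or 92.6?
92.729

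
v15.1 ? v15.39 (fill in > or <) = <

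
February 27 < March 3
True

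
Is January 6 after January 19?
No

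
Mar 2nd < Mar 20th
True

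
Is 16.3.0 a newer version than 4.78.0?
Yes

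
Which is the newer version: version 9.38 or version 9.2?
version 9.38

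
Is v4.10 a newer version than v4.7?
Yes. Version numbers are compared segment by segment as integers, not as decimals: minor version 10 > 7, so v4.10 > v4.7 (even though the decimal 4.10 < 4.7).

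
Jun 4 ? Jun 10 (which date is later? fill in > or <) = <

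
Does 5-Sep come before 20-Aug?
No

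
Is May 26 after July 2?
No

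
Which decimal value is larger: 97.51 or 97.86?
97.86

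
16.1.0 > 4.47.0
True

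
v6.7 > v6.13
False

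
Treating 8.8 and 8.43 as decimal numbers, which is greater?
8.8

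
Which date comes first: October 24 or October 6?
October 6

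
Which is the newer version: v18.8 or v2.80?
v18.8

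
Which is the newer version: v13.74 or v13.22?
v13.74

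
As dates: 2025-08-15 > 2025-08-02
True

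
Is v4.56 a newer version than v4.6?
Yes. Version numbers are compared segment by segment as integers, not as decimals: minor version 56 > 6, so v4.56 > v4.6 (even though the decimal 4.56 < 4.6).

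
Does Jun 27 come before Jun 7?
No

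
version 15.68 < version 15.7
False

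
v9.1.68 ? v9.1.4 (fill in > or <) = >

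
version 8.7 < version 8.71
True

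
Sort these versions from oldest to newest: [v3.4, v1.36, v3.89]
[v1.36, v3.4, v3.89]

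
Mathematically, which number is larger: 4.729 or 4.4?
4.729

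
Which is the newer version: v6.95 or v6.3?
v6.95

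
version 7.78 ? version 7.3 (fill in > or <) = >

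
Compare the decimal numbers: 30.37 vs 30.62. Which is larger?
30.62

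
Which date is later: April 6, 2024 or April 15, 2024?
April 15, 2024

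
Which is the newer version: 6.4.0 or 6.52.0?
6.52.0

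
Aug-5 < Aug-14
True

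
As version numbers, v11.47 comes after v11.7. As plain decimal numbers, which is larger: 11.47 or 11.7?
11.7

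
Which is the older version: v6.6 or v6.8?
v6.6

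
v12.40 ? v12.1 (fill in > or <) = >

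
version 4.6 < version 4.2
False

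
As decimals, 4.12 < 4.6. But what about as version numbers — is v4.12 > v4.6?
True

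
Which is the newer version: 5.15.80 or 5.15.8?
5.15.80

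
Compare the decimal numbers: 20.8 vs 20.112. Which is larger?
20.8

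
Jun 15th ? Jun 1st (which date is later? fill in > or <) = >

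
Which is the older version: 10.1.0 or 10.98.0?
10.1.0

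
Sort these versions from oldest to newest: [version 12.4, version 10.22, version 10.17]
[version 10.17, version 10.22, version 12.4]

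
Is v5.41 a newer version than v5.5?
Yes. Version numbers are compared segment by segment as integers, not as decimals: minor version 41 > 5, so v5.41 > v5.5 (even though the decimal 5.41 < 5.5).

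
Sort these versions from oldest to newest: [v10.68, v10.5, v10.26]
[v10.5, v10.26, v10.68]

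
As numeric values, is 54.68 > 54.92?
False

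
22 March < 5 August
True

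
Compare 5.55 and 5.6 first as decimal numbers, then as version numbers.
As decimals: 5.55 < 5.6. As versions: v5.55 > v5.6 (minor version 55 > 6).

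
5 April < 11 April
True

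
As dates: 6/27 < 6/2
False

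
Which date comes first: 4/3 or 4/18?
4/3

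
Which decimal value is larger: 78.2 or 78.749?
78.749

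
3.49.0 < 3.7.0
False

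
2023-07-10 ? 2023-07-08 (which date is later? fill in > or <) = >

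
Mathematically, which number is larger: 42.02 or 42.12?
42.12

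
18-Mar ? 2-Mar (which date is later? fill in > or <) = >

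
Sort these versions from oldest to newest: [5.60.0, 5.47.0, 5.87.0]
[5.47.0, 5.60.0, 5.87.0]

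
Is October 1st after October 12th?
No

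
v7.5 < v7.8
True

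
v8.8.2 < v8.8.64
True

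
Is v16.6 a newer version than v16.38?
No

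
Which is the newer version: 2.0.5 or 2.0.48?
2.0.48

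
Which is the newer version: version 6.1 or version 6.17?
version 6.17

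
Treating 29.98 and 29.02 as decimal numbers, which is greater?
29.98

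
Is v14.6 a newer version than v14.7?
No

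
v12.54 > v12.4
True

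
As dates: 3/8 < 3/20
True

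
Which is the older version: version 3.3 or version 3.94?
version 3.3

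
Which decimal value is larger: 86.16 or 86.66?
86.66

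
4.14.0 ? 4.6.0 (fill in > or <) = >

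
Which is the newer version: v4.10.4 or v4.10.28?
v4.10.28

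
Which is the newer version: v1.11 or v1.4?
v1.11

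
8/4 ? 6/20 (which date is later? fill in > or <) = >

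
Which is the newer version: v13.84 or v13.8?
v13.84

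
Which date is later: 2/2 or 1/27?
2/2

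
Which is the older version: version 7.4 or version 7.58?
version 7.4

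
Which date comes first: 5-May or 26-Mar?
26-Mar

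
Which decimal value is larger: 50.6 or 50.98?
50.98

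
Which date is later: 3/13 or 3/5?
3/13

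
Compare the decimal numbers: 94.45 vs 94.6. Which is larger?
94.6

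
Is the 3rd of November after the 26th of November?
No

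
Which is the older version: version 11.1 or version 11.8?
version 11.1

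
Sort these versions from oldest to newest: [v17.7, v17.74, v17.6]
[v17.6, v17.7, v17.74]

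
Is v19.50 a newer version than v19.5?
Yes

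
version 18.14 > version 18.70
False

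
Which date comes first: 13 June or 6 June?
6 June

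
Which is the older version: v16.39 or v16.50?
v16.39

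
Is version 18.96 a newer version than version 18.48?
Yes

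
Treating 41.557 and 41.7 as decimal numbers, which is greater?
41.7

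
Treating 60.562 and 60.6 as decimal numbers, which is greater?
60.6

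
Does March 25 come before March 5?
No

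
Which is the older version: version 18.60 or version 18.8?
version 18.8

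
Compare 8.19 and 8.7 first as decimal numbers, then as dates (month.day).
As decimals: 8.19 < 8.7. As dates: 8/19 is later than 8/7 (day 19 > day 7).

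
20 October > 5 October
True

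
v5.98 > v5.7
True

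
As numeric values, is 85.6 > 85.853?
False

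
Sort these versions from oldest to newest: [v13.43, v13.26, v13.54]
[v13.26, v13.43, v13.54]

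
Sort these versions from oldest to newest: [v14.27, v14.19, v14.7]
[v14.7, v14.19, v14.27]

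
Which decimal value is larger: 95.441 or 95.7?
95.7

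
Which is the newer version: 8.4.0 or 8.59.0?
8.59.0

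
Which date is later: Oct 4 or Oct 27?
Oct 27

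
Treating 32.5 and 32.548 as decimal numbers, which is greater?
32.548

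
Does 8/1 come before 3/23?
No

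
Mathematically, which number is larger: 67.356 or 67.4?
67.4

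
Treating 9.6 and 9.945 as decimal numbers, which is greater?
9.945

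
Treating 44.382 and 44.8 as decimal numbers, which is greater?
44.8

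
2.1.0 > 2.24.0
False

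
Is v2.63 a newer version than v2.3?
Yes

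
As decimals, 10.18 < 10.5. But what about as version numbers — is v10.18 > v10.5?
True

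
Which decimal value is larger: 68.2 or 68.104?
68.2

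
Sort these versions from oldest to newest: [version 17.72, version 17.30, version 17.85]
[version 17.30, version 17.72, version 17.85]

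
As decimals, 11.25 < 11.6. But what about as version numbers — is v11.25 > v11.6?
True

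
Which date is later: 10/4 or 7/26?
10/4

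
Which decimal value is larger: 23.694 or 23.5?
23.694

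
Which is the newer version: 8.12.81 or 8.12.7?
8.12.81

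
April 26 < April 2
False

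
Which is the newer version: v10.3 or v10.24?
v10.24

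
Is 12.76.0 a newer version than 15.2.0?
No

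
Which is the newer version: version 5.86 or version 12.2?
version 12.2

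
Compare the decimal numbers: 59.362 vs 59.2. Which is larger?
59.362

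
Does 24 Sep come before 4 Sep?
No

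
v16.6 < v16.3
False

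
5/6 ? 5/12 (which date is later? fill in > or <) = <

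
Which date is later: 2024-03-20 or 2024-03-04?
2024-03-20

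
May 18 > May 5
True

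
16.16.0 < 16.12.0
False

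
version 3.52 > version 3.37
True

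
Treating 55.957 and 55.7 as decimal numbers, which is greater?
55.957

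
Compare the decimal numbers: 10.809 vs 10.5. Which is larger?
10.809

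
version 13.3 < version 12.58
False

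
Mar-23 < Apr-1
True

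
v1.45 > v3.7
False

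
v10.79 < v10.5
False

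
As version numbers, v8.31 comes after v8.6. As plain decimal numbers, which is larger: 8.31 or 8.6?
8.6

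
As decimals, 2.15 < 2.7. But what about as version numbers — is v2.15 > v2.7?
True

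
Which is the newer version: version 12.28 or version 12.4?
version 12.28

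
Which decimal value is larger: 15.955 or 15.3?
15.955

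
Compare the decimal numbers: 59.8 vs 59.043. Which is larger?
59.8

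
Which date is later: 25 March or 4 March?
25 March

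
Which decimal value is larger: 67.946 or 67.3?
67.946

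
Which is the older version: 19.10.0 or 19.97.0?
19.10.0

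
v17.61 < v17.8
False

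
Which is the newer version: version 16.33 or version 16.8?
version 16.33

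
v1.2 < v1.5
True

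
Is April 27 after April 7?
Yes. Day 27 comes after day 7 in April — this is a date comparison, not a decimal one (the decimal 4.27 would be smaller than 4.7).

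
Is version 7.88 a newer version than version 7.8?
Yes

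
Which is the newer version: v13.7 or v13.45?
v13.45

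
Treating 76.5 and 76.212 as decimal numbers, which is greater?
76.5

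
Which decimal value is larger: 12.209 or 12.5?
12.5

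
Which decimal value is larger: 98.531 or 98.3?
98.531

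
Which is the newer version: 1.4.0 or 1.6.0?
1.6.0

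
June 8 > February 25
True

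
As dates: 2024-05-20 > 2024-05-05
True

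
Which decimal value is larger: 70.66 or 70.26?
70.66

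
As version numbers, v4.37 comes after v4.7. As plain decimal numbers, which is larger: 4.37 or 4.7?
4.7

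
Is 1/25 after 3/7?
No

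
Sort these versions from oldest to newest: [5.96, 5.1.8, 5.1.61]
[5.1.8, 5.1.61, 5.96]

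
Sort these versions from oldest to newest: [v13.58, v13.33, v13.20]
[v13.20, v13.33, v13.58]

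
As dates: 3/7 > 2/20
True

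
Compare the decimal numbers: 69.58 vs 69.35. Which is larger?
69.58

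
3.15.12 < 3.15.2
False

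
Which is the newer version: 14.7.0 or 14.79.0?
14.79.0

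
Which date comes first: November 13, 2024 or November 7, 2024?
November 7, 2024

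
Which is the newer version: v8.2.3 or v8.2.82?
v8.2.82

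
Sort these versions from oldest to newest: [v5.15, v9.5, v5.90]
[v5.15, v5.90, v9.5]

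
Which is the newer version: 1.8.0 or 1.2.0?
1.8.0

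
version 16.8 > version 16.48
False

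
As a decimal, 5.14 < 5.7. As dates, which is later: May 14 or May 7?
May 14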